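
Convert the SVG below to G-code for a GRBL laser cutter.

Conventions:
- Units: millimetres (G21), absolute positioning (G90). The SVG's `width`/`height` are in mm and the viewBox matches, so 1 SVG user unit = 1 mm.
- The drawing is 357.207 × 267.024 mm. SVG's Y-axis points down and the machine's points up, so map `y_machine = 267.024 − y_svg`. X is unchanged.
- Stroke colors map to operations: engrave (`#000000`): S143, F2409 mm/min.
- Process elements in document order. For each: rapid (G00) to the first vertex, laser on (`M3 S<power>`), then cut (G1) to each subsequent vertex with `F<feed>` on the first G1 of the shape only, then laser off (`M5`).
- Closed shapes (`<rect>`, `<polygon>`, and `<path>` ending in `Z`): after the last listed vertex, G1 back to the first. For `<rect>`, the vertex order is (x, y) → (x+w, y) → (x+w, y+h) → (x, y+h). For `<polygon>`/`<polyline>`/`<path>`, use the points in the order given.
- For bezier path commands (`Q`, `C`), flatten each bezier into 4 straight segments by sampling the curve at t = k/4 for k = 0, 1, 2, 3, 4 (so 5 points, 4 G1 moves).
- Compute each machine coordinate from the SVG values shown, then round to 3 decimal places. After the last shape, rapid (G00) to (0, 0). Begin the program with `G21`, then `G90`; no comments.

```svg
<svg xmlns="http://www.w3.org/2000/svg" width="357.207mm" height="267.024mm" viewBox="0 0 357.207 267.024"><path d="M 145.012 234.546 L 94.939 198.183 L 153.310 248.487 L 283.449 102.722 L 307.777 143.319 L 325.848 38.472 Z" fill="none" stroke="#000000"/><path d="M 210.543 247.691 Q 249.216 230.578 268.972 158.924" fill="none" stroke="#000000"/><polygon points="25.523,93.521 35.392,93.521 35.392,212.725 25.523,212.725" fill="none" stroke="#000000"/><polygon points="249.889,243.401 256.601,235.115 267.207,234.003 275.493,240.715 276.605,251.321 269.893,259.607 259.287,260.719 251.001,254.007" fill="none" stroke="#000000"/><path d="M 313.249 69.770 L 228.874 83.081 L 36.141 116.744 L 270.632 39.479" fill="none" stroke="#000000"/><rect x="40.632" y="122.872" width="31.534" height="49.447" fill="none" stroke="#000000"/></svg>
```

G21
G90
G00 X145.012 Y32.478
M3 S143
G1 X94.939 Y68.841 F2409
G1 X153.310 Y18.537
G1 X283.449 Y164.302
G1 X307.777 Y123.705
G1 X325.848 Y228.552
G1 X145.012 Y32.478
M5
G00 X210.543 Y19.333
M3 S143
G1 X228.697 Y31.298 F2409
G1 X244.487 Y50.081
G1 X257.912 Y75.682
G1 X268.972 Y108.100
M5
G00 X25.523 Y173.503
M3 S143
G1 X35.392 Y173.503 F2409
G1 X35.392 Y54.299
G1 X25.523 Y54.299
G1 X25.523 Y173.503
M5
G00 X249.889 Y23.623
M3 S143
G1 X256.601 Y31.909 F2409
G1 X267.207 Y33.021
G1 X275.493 Y26.309
G1 X276.605 Y15.703
G1 X269.893 Y7.417
G1 X259.287 Y6.305
G1 X251.001 Y13.017
G1 X249.889 Y23.623
M5
G00 X313.249 Y197.254
M3 S143
G1 X228.874 Y183.943 F2409
G1 X36.141 Y150.280
G1 X270.632 Y227.545
M5
G00 X40.632 Y144.152
M3 S143
G1 X72.166 Y144.152 F2409
G1 X72.166 Y94.705
G1 X40.632 Y94.705
G1 X40.632 Y144.152
M5
G00 X0.000 Y0.000

viewBox `0 0 357.207 267.024` with mm width/height → 1 unit = 1 mm. Flip: y_m = 267.024 − y_svg.

**Shape 1** — `<path>` closed polygon, stroke `#000000` → engrave (S143, F2409). Machine vertices: (145.012,32.478) → (94.939,68.841) → (153.310,18.537) → (283.449,164.302) → (307.777,123.705) → (325.848,228.552) → (145.012,32.478). Closed: final G1 returns to the first vertex.

**Shape 2** — `<path>` quadratic bezier, stroke `#000000` → engrave (S143, F2409). Control points (SVG): P0=(210.543,247.691), P1=(249.216,230.578), P2=(268.972,158.924); sampled at t=k/4. Machine vertices: (210.543,19.333) → (228.697,31.298) → (244.487,50.081) → (257.912,75.682) → (268.972,108.100). Open path.

**Shape 3** — `<polygon>` rectangle, stroke `#000000` → engrave (S143, F2409). Machine vertices: (25.523,173.503) → (35.392,173.503) → (35.392,54.299) → (25.523,54.299) → (25.523,173.503). Closed: final G1 returns to the first vertex.

**Shape 4** — `<polygon>` regular polygon, stroke `#000000` → engrave (S143, F2409). Machine vertices: (249.889,23.623) → (256.601,31.909) → (267.207,33.021) → (275.493,26.309) → (276.605,15.703) → (269.893,7.417) → (259.287,6.305) → (251.001,13.017) → (249.889,23.623). Closed: final G1 returns to the first vertex.

**Shape 5** — `<path>` open polyline, stroke `#000000` → engrave (S143, F2409). Machine vertices: (313.249,197.254) → (228.874,183.943) → (36.141,150.280) → (270.632,227.545). Open path.

**Shape 6** — `<rect>` rectangle, stroke `#000000` → engrave (S143, F2409). Machine vertices: (40.632,144.152) → (72.166,144.152) → (72.166,94.705) → (40.632,94.705) → (40.632,144.152). Closed: final G1 returns to the first vertex.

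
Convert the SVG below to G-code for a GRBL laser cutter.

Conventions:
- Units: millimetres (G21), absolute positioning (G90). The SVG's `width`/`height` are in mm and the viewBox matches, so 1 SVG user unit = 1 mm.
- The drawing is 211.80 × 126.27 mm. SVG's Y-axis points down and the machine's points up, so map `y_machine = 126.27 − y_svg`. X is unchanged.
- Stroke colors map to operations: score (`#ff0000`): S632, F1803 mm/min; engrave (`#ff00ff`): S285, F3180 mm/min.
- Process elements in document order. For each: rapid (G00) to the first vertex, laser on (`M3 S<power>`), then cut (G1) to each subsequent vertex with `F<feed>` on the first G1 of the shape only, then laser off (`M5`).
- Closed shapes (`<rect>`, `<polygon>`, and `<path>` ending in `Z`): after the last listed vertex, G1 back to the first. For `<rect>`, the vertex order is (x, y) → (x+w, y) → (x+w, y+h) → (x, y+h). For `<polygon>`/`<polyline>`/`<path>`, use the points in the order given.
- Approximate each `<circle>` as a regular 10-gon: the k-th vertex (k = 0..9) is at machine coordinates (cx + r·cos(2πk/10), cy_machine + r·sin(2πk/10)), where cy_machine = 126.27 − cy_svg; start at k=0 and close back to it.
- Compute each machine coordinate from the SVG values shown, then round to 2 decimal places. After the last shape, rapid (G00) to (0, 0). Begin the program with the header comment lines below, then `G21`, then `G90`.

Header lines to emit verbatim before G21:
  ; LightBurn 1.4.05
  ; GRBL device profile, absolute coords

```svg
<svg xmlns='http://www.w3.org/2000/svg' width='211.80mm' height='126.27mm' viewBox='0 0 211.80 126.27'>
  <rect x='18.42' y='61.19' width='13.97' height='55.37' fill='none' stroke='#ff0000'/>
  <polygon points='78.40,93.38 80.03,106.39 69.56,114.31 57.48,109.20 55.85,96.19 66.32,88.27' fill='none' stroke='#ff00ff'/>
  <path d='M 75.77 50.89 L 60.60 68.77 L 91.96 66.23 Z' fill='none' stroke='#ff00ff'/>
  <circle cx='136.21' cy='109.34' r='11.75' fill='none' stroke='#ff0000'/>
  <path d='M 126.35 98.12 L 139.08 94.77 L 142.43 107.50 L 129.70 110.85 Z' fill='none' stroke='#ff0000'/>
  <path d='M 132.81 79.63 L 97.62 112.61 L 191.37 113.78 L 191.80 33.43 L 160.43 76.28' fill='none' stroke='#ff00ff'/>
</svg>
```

; LightBurn 1.4.05
; GRBL device profile, absolute coords
G21
G90
G00 X18.42 Y65.08
M3 S632
G1 X32.39 Y65.08 F1803
G1 X32.39 Y9.71
G1 X18.42 Y9.71
G1 X18.42 Y65.08
M5
G00 X78.40 Y32.89
M3 S285
G1 X80.03 Y19.88 F3180
G1 X69.56 Y11.96
G1 X57.48 Y17.07
G1 X55.85 Y30.08
G1 X66.32 Y38.00
G1 X78.40 Y32.89
M5
G00 X75.77 Y75.38
M3 S285
G1 X60.60 Y57.50 F3180
G1 X91.96 Y60.04
G1 X75.77 Y75.38
M5
G00 X147.96 Y16.93
M3 S632
G1 X145.72 Y23.84 F1803
G1 X139.84 Y28.10
G1 X132.58 Y28.10
G1 X126.70 Y23.84
G1 X124.46 Y16.93
G1 X126.70 Y10.02
G1 X132.58 Y5.76
G1 X139.84 Y5.76
G1 X145.72 Y10.02
G1 X147.96 Y16.93
M5
G00 X126.35 Y28.15
M3 S632
G1 X139.08 Y31.50 F1803
G1 X142.43 Y18.77
G1 X129.70 Y15.42
G1 X126.35 Y28.15
M5
G00 X132.81 Y46.64
M3 S285
G1 X97.62 Y13.66 F3180
G1 X191.37 Y12.49
G1 X191.80 Y92.84
G1 X160.43 Y49.99
M5
G00 X0.00 Y0.00

Since the viewBox matches the mm dimensions, user units are millimetres directly. The only transform is the Y-flip y_m = 126.27 − y_svg.

Shape 1 is a rectangle drawn with `<rect>`. Its stroke #ff0000 means score at S632, F1803. After flipping Y the toolpath is (18.42,65.08) → (32.39,65.08) → (32.39,9.71) → (18.42,9.71) → (18.42,65.08), returning to the start.

Shape 2 is a regular polygon drawn with `<polygon>`. Its stroke #ff00ff means engrave at S285, F3180. After flipping Y the toolpath is (78.40,32.89) → (80.03,19.88) → (69.56,11.96) → (57.48,17.07) → (55.85,30.08) → (66.32,38.00) → (78.40,32.89), returning to the start.

Shape 3 is a closed polygon drawn with `<path>`. Its stroke #ff00ff means engrave at S285, F3180. After flipping Y the toolpath is (75.77,75.38) → (60.60,57.50) → (91.96,60.04) → (75.77,75.38), returning to the start.

Shape 4 is a circle drawn with `<circle>`. Its stroke #ff0000 means score at S632, F1803. After flipping Y the toolpath is (147.96,16.93) → (145.72,23.84) → (139.84,28.10) → (132.58,28.10) → (126.70,23.84) → (124.46,16.93) → (126.70,10.02) → (132.58,5.76) → (139.84,5.76) → (145.72,10.02) → (147.96,16.93), returning to the start.

Shape 5 is a regular polygon drawn with `<path>`. Its stroke #ff0000 means score at S632, F1803. After flipping Y the toolpath is (126.35,28.15) → (139.08,31.50) → (142.43,18.77) → (129.70,15.42) → (126.35,28.15), returning to the start.

Shape 6 is a open polyline drawn with `<path>`. Its stroke #ff00ff means engrave at S285, F3180. After flipping Y the toolpath is (132.81,46.64) → (97.62,13.66) → (191.37,12.49) → (191.80,92.84) → (160.43,49.99).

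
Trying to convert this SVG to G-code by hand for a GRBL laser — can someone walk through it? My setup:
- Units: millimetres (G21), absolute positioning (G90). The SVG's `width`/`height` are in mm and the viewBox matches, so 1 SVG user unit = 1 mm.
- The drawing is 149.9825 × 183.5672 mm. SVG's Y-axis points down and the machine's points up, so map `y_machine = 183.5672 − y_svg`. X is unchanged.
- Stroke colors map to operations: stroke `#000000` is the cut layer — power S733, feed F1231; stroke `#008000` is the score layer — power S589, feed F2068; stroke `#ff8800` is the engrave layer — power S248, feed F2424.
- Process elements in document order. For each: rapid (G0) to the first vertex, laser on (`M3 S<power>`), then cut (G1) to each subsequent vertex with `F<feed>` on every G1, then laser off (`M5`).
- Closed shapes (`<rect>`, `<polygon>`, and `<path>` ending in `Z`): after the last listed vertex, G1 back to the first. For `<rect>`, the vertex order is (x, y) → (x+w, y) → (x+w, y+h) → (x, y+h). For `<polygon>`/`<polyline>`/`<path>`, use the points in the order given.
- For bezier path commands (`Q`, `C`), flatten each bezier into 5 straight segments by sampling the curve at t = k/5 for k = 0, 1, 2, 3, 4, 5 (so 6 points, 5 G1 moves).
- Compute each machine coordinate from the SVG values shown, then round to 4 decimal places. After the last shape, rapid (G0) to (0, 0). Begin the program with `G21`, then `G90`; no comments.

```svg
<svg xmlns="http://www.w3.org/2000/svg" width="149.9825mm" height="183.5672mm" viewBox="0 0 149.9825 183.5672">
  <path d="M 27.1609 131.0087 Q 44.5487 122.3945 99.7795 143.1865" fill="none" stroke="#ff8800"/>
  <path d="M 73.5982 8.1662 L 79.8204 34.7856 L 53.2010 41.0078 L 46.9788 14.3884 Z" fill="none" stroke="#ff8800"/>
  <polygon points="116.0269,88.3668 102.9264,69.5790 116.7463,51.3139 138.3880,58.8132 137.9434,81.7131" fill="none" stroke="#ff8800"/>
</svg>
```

Since the viewBox matches the mm dimensions, user units are millimetres directly. The only transform is the Y-flip y_m = 183.5672 − y_svg.

Shape 1 is a quadratic bezier drawn with `<path>`. Its stroke #ff8800 means engrave at S248, F2424. After flipping Y the toolpath is (27.1609,52.5585) → (35.6297,54.8279) → (47.1260,54.7449) → (61.6497,52.3093) → (79.2009,47.5213) → (99.7795,40.3807).

Shape 2 is a regular polygon drawn with `<path>`. Its stroke #ff8800 means engrave at S248, F2424. After flipping Y the toolpath is (73.5982,175.4010) → (79.8204,148.7816) → (53.2010,142.5594) → (46.9788,169.1788) → (73.5982,175.4010), returning to the start.

Shape 3 is a regular polygon drawn with `<polygon>`. Its stroke #ff8800 means engrave at S248, F2424. After flipping Y the toolpath is (116.0269,95.2004) → (102.9264,113.9882) → (116.7463,132.2533) → (138.3880,124.7540) → (137.9434,101.8541) → (116.0269,95.2004), returning to the start.

G21
G90
G0 X27.1609 Y52.5585
M3 S248
G1 X35.6297 Y54.8279 F2424
G1 X47.1260 Y54.7449 F2424
G1 X61.6497 Y52.3093 F2424
G1 X79.2009 Y47.5213 F2424
G1 X99.7795 Y40.3807 F2424
M5
G0 X73.5982 Y175.4010
M3 S248
G1 X79.8204 Y148.7816 F2424
G1 X53.2010 Y142.5594 F2424
G1 X46.9788 Y169.1788 F2424
G1 X73.5982 Y175.4010 F2424
M5
G0 X116.0269 Y95.2004
M3 S248
G1 X102.9264 Y113.9882 F2424
G1 X116.7463 Y132.2533 F2424
G1 X138.3880 Y124.7540 F2424
G1 X137.9434 Y101.8541 F2424
G1 X116.0269 Y95.2004 F2424
M5
G0 X0.0000 Y0.0000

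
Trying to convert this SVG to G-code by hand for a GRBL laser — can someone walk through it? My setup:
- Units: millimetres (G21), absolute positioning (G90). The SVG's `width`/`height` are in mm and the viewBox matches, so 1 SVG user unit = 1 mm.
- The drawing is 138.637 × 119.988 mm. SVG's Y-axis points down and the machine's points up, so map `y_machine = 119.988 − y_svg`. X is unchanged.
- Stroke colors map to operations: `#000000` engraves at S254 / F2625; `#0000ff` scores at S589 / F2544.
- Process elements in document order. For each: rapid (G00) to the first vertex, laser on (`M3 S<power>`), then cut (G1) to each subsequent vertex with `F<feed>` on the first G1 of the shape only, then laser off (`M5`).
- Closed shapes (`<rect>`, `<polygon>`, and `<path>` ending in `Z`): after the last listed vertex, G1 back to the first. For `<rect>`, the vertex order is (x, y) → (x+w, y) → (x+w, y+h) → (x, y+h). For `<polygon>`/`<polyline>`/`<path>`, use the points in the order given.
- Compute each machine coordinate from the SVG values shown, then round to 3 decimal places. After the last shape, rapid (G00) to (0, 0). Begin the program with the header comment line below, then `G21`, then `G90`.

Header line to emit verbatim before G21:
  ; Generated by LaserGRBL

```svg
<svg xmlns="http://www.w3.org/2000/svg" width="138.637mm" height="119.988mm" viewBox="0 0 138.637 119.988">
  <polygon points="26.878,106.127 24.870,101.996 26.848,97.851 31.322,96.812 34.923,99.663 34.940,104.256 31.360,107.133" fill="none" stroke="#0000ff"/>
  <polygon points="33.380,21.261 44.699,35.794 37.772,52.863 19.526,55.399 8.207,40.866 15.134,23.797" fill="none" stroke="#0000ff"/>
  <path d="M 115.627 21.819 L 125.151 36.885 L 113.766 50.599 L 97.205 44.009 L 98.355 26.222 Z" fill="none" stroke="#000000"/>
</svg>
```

; Generated by LaserGRBL
G21
G90
G00 X26.878 Y13.861
M3 S589
G1 X24.870 Y17.992 F2544
G1 X26.848 Y22.137
G1 X31.322 Y23.176
G1 X34.923 Y20.325
G1 X34.940 Y15.732
G1 X31.360 Y12.855
G1 X26.878 Y13.861
M5
G00 X33.380 Y98.727
M3 S589
G1 X44.699 Y84.194 F2544
G1 X37.772 Y67.125
G1 X19.526 Y64.589
G1 X8.207 Y79.122
G1 X15.134 Y96.191
G1 X33.380 Y98.727
M5
G00 X115.627 Y98.169
M3 S254
G1 X125.151 Y83.103 F2625
G1 X113.766 Y69.389
G1 X97.205 Y75.979
G1 X98.355 Y93.766
G1 X115.627 Y98.169
M5
G00 X0.000 Y0.000

Since the viewBox matches the mm dimensions, user units are millimetres directly. The only transform is the Y-flip y_m = 119.988 − y_svg.

Shape 1 is a regular polygon drawn with `<polygon>`. Its stroke #0000ff means score at S589, F2544. After flipping Y the toolpath is (26.878,13.861) → (24.870,17.992) → (26.848,22.137) → (31.322,23.176) → (34.923,20.325) → (34.940,15.732) → (31.360,12.855) → (26.878,13.861), returning to the start.

Shape 2 is a regular polygon drawn with `<polygon>`. Its stroke #0000ff means score at S589, F2544. After flipping Y the toolpath is (33.380,98.727) → (44.699,84.194) → (37.772,67.125) → (19.526,64.589) → (8.207,79.122) → (15.134,96.191) → (33.380,98.727), returning to the start.

Shape 3 is a regular polygon drawn with `<path>`. Its stroke #000000 means engrave at S254, F2625. After flipping Y the toolpath is (115.627,98.169) → (125.151,83.103) → (113.766,69.389) → (97.205,75.979) → (98.355,93.766) → (115.627,98.169), returning to the start.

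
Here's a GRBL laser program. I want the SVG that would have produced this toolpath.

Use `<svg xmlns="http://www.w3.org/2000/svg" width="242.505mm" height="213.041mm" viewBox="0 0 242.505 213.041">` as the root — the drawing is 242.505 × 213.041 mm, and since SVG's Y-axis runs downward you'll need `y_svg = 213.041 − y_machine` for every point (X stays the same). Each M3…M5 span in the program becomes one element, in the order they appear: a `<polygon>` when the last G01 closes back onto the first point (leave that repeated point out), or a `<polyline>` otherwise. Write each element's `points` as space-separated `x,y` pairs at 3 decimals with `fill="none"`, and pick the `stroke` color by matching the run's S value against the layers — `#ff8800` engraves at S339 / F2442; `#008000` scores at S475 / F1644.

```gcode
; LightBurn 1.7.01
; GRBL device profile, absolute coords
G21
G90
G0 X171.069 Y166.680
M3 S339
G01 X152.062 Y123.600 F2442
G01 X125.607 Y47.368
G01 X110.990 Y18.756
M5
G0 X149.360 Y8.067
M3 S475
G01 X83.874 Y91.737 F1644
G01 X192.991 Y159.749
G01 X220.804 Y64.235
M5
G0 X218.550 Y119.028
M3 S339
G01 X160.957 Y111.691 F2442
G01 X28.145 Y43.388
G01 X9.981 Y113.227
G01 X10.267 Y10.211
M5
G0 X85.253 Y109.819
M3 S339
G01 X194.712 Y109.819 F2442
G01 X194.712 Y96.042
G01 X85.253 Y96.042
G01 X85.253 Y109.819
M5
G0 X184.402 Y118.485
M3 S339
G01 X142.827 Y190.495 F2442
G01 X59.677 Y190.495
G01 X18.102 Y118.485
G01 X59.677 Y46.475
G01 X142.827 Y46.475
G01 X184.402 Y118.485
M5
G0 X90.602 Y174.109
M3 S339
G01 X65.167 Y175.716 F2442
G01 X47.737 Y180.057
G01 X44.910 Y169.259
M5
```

Machine Y-up, SVG Y-down with viewBox height 213.041, so y_svg = 213.041 − y_machine; X carries over.

Run 1: the run's S339 means `#ff8800` (engrave). The run is open, so emit a `<polyline>` with points (Y-flipped): 171.069,46.361 152.062,89.441 125.607,165.673 110.990,194.285.

Run 2: S475 ⇒ score layer `#008000`. The run is open, so emit a `<polyline>` with points (Y-flipped): 149.360,204.974 83.874,121.304 192.991,53.292 220.804,148.806.

Run 3: S339 ⇒ engrave layer `#ff8800`. The run is open, so emit a `<polyline>` with points (Y-flipped): 218.550,94.013 160.957,101.350 28.145,169.653 9.981,99.814 10.267,202.830.

Run 4: S339 ⇒ engrave layer `#ff8800`. The run returns to its start, so emit a `<polygon>` with points (Y-flipped): 85.253,103.222 194.712,103.222 194.712,116.999 85.253,116.999.

Run 5: power S339 maps to stroke `#ff8800` (engrave). The run returns to its start, so emit a `<polygon>` with points (Y-flipped): 184.402,94.556 142.827,22.546 59.677,22.546 18.102,94.556 59.677,166.566 142.827,166.566.

Run 6: S339 ⇒ engrave layer `#ff8800`. The run is open, so emit a `<polyline>` with points (Y-flipped): 90.602,38.932 65.167,37.325 47.737,32.984 44.910,43.782.

<svg xmlns="http://www.w3.org/2000/svg" width="242.505mm" height="213.041mm" viewBox="0 0 242.505 213.041">
  <polyline points="171.069,46.361 152.062,89.441 125.607,165.673 110.990,194.285" fill="none" stroke="#ff8800"/>
  <polyline points="149.360,204.974 83.874,121.304 192.991,53.292 220.804,148.806" fill="none" stroke="#008000"/>
  <polyline points="218.550,94.013 160.957,101.350 28.145,169.653 9.981,99.814 10.267,202.830" fill="none" stroke="#ff8800"/>
  <polygon points="85.253,103.222 194.712,103.222 194.712,116.999 85.253,116.999" fill="none" stroke="#ff8800"/>
  <polygon points="184.402,94.556 142.827,22.546 59.677,22.546 18.102,94.556 59.677,166.566 142.827,166.566" fill="none" stroke="#ff8800"/>
  <polyline points="90.602,38.932 65.167,37.325 47.737,32.984 44.910,43.782" fill="none" stroke="#ff8800"/>
</svg>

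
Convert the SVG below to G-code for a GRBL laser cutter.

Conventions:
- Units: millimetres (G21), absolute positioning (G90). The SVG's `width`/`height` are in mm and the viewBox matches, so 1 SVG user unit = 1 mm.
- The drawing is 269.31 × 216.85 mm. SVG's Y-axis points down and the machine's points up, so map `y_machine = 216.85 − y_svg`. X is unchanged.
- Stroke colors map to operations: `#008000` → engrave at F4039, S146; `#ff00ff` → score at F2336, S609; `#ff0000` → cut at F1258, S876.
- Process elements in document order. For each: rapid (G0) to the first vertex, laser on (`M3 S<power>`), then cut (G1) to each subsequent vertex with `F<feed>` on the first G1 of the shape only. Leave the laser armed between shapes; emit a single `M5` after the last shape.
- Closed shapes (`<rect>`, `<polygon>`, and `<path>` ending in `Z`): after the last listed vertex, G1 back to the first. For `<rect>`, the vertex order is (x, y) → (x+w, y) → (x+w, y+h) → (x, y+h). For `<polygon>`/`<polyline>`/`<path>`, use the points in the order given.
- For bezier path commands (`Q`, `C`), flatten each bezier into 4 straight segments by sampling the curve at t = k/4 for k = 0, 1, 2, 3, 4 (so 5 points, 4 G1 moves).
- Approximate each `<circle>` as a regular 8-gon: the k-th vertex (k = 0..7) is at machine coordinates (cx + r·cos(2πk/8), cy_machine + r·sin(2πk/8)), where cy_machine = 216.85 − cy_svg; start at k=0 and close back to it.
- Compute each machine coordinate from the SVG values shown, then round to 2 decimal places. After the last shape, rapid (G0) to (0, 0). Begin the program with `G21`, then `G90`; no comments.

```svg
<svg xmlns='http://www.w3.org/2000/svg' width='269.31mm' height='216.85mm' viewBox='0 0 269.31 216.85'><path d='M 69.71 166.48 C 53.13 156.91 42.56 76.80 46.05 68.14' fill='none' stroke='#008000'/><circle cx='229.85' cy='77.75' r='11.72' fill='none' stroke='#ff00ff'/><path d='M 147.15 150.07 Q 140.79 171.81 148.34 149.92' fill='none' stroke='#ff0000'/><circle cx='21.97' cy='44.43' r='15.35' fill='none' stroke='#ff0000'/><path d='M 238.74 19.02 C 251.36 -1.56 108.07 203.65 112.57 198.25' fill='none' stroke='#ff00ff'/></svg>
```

viewBox `0 0 269.31 216.85` with mm width/height → 1 unit = 1 mm. Flip: y_m = 216.85 − y_svg.

**Shape 1** — `<path>` cubic bezier, stroke `#008000` → engrave (S146, F4039). Control points (SVG): P0=(69.71,166.48), P1=(53.13,156.91), P2=(42.56,76.80), P3=(46.05,68.14); sampled at t=k/4. Machine vertices: (69.71,50.37) → (58.53,68.56) → (50.35,99.88) → (45.94,131.04) → (46.05,148.71). Open path.

**Shape 2** — `<circle>` circle, stroke `#ff00ff` → score (S609, F2336). Machine vertices: (241.57,139.10) → (238.14,147.39) → (229.85,150.82) → (221.56,147.39) → (218.13,139.10) → (221.56,130.81) → (229.85,127.38) → (238.14,130.81) → (241.57,139.10). Closed: final G1 returns to the first vertex.

**Shape 3** — `<path>` quadratic bezier, stroke `#ff0000` → cut (S876, F1258). Control points (SVG): P0=(147.15,150.07), P1=(140.79,171.81), P2=(148.34,149.92); sampled at t=k/4. Machine vertices: (147.15,66.78) → (144.84,58.64) → (144.27,55.95) → (145.43,58.71) → (148.34,66.93). Open path.

**Shape 4** — `<circle>` circle, stroke `#ff0000` → cut (S876, F1258). Machine vertices: (37.32,172.42) → (32.82,183.27) → (21.97,187.77) → (11.12,183.27) → (6.62,172.42) → (11.12,161.57) → (21.97,157.07) → (32.82,161.57) → (37.32,172.42). Closed: final G1 returns to the first vertex.

**Shape 5** — `<path>` cubic bezier, stroke `#ff00ff` → score (S609, F2336). Control points (SVG): P0=(238.74,19.02), P1=(251.36,-1.56), P2=(108.07,203.65), P3=(112.57,198.25); sampled at t=k/4. Machine vertices: (238.74,197.83) → (223.72,177.75) → (178.70,113.91) → (132.16,47.22) → (112.57,18.60). Open path.

G21
G90
G0 X69.71 Y50.37
M3 S146
G1 X58.53 Y68.56 F4039
G1 X50.35 Y99.88
G1 X45.94 Y131.04
G1 X46.05 Y148.71
G0 X241.57 Y139.10
M3 S609
G1 X238.14 Y147.39 F2336
G1 X229.85 Y150.82
G1 X221.56 Y147.39
G1 X218.13 Y139.10
G1 X221.56 Y130.81
G1 X229.85 Y127.38
G1 X238.14 Y130.81
G1 X241.57 Y139.10
G0 X147.15 Y66.78
M3 S876
G1 X144.84 Y58.64 F1258
G1 X144.27 Y55.95
G1 X145.43 Y58.71
G1 X148.34 Y66.93
G0 X37.32 Y172.42
M3 S876
G1 X32.82 Y183.27 F1258
G1 X21.97 Y187.77
G1 X11.12 Y183.27
G1 X6.62 Y172.42
G1 X11.12 Y161.57
G1 X21.97 Y157.07
G1 X32.82 Y161.57
G1 X37.32 Y172.42
G0 X238.74 Y197.83
M3 S609
G1 X223.72 Y177.75 F2336
G1 X178.70 Y113.91
G1 X132.16 Y47.22
G1 X112.57 Y18.60
M5
G0 X0.00 Y0.00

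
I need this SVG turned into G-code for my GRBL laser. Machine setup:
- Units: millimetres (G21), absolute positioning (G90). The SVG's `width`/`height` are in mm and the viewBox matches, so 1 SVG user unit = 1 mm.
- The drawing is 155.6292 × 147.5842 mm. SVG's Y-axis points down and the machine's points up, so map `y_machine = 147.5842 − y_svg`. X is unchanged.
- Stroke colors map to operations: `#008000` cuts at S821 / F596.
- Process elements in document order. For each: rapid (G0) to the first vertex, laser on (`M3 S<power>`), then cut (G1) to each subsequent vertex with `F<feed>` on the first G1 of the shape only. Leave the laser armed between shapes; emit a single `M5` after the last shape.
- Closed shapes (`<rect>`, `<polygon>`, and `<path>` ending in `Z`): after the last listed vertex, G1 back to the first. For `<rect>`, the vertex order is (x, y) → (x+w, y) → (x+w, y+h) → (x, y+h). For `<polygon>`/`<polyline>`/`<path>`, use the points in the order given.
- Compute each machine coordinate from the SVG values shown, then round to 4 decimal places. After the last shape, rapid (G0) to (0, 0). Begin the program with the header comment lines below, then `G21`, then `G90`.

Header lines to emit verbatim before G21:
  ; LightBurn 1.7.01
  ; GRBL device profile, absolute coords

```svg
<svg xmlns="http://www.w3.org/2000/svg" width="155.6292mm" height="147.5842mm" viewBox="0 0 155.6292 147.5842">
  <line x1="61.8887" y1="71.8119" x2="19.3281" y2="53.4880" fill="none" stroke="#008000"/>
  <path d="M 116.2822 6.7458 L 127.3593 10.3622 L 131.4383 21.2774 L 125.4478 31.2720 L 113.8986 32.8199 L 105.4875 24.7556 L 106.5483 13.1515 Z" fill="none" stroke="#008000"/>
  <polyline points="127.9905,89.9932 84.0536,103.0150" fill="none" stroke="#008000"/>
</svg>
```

; LightBurn 1.7.01
; GRBL device profile, absolute coords
G21
G90
G0 X61.8887 Y75.7723
M3 S821
G1 X19.3281 Y94.0962 F596
G0 X116.2822 Y140.8384
M3 S821
G1 X127.3593 Y137.2220 F596
G1 X131.4383 Y126.3068
G1 X125.4478 Y116.3122
G1 X113.8986 Y114.7643
G1 X105.4875 Y122.8286
G1 X106.5483 Y134.4327
G1 X116.2822 Y140.8384
G0 X127.9905 Y57.5910
M3 S821
G1 X84.0536 Y44.5692 F596
M5
G0 X0.0000 Y0.0000

1 u = 1 mm; y_m = 147.5842 − y.

[1] `<line>` line segment, #008000→cut S821 F596: (61.8887,75.7723) → (19.3281,94.0962)

[2] `<path>` regular polygon, #008000→cut S821 F596: (116.2822,140.8384) → (127.3593,137.2220) → (131.4383,126.3068) → (125.4478,116.3122) → (113.8986,114.7643) → (105.4875,122.8286) → (106.5483,134.4327) → (116.2822,140.8384) (closed)

[3] `<polyline>` line segment, #008000→cut S821 F596: (127.9905,57.5910) → (84.0536,44.5692)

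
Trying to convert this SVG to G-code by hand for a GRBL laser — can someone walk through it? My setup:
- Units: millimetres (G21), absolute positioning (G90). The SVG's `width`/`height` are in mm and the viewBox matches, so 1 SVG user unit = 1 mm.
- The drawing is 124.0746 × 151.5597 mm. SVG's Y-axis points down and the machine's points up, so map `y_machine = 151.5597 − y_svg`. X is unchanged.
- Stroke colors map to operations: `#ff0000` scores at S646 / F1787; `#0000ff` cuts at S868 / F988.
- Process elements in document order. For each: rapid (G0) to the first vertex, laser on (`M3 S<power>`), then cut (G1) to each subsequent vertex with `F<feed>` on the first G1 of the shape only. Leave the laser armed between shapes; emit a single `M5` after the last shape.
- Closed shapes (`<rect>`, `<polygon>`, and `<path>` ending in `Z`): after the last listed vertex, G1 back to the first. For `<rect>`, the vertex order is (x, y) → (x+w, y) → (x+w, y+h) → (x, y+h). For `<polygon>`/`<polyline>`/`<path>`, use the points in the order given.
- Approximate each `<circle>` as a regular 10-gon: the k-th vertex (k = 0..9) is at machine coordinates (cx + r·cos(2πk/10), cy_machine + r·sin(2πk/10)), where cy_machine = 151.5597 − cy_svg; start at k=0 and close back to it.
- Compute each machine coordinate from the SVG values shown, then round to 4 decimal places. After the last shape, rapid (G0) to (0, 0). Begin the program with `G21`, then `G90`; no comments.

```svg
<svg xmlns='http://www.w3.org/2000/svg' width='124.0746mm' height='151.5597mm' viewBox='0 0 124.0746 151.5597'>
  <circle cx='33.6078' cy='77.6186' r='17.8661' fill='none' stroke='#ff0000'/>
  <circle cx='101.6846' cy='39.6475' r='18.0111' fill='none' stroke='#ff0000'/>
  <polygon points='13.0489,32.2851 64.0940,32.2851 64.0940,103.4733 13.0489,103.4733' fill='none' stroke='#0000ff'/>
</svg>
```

1 u = 1 mm; y_m = 151.5597 − y.

[1] `<circle>` circle, #ff0000→score S646 F1787: (51.4739,73.9411) → (48.0618,84.4425) → (39.1287,90.9328) → (28.0869,90.9328) → (19.1538,84.4425) → (15.7417,73.9411) → (19.1538,63.4397) → (28.0869,56.9494) → (39.1287,56.9494) → (48.0618,63.4397) → (51.4739,73.9411) (closed)

[2] `<circle>` circle, #ff0000→score S646 F1787: (119.6957,111.9122) → (116.2559,122.4989) → (107.2503,129.0418) → (96.1189,129.0418) → (87.1133,122.4989) → (83.6735,111.9122) → (87.1133,101.3255) → (96.1189,94.7826) → (107.2503,94.7826) → (116.2559,101.3255) → (119.6957,111.9122) (closed)

[3] `<polygon>` rectangle, #0000ff→cut S868 F988: (13.0489,119.2746) → (64.0940,119.2746) → (64.0940,48.0864) → (13.0489,48.0864) → (13.0489,119.2746) (closed)

G21
G90
G0 X51.4739 Y73.9411
M3 S646
G1 X48.0618 Y84.4425 F1787
G1 X39.1287 Y90.9328
G1 X28.0869 Y90.9328
G1 X19.1538 Y84.4425
G1 X15.7417 Y73.9411
G1 X19.1538 Y63.4397
G1 X28.0869 Y56.9494
G1 X39.1287 Y56.9494
G1 X48.0618 Y63.4397
G1 X51.4739 Y73.9411
G0 X119.6957 Y111.9122
M3 S646
G1 X116.2559 Y122.4989 F1787
G1 X107.2503 Y129.0418
G1 X96.1189 Y129.0418
G1 X87.1133 Y122.4989
G1 X83.6735 Y111.9122
G1 X87.1133 Y101.3255
G1 X96.1189 Y94.7826
G1 X107.2503 Y94.7826
G1 X116.2559 Y101.3255
G1 X119.6957 Y111.9122
G0 X13.0489 Y119.2746
M3 S868
G1 X64.0940 Y119.2746 F988
G1 X64.0940 Y48.0864
G1 X13.0489 Y48.0864
G1 X13.0489 Y119.2746
M5
G0 X0.0000 Y0.0000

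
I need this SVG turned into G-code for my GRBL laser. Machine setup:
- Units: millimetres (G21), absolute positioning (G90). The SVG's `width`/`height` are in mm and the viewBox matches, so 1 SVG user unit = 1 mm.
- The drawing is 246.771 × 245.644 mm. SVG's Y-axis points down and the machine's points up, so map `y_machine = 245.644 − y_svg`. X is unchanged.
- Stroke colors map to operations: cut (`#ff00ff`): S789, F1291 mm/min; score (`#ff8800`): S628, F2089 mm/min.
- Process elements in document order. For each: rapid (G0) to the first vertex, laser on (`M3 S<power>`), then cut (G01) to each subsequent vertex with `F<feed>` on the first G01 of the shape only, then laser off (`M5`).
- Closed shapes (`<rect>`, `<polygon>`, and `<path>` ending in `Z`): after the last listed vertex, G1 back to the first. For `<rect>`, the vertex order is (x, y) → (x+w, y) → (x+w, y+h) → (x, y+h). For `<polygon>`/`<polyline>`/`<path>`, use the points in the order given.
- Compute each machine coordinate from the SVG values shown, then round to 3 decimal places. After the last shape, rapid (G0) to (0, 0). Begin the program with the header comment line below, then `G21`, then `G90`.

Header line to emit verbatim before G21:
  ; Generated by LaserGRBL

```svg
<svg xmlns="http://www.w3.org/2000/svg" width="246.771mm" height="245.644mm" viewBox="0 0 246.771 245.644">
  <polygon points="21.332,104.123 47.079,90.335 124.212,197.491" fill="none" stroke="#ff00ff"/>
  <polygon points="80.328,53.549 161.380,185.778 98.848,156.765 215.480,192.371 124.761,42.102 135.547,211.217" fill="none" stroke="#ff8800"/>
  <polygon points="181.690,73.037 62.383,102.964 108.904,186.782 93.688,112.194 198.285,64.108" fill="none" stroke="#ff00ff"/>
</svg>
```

; Generated by LaserGRBL
G21
G90
G0 X21.332 Y141.521
M3 S789
G01 X47.079 Y155.309 F1291
G01 X124.212 Y48.153
G01 X21.332 Y141.521
M5
G0 X80.328 Y192.095
M3 S628
G01 X161.380 Y59.866 F2089
G01 X98.848 Y88.879
G01 X215.480 Y53.273
G01 X124.761 Y203.542
G01 X135.547 Y34.427
G01 X80.328 Y192.095
M5
G0 X181.690 Y172.607
M3 S789
G01 X62.383 Y142.680 F1291
G01 X108.904 Y58.862
G01 X93.688 Y133.450
G01 X198.285 Y181.536
G01 X181.690 Y172.607
M5
G0 X0.000 Y0.000

1 u = 1 mm; y_m = 245.644 − y.

[1] `<polygon>` closed polygon, #ff00ff→cut S789 F1291: (21.332,141.521) → (47.079,155.309) → (124.212,48.153) → (21.332,141.521) (closed)

[2] `<polygon>` closed polygon, #ff8800→score S628 F2089: (80.328,192.095) → (161.380,59.866) → (98.848,88.879) → (215.480,53.273) → (124.761,203.542) → (135.547,34.427) → (80.328,192.095) (closed)

[3] `<polygon>` closed polygon, #ff00ff→cut S789 F1291: (181.690,172.607) → (62.383,142.680) → (108.904,58.862) → (93.688,133.450) → (198.285,181.536) → (181.690,172.607) (closed)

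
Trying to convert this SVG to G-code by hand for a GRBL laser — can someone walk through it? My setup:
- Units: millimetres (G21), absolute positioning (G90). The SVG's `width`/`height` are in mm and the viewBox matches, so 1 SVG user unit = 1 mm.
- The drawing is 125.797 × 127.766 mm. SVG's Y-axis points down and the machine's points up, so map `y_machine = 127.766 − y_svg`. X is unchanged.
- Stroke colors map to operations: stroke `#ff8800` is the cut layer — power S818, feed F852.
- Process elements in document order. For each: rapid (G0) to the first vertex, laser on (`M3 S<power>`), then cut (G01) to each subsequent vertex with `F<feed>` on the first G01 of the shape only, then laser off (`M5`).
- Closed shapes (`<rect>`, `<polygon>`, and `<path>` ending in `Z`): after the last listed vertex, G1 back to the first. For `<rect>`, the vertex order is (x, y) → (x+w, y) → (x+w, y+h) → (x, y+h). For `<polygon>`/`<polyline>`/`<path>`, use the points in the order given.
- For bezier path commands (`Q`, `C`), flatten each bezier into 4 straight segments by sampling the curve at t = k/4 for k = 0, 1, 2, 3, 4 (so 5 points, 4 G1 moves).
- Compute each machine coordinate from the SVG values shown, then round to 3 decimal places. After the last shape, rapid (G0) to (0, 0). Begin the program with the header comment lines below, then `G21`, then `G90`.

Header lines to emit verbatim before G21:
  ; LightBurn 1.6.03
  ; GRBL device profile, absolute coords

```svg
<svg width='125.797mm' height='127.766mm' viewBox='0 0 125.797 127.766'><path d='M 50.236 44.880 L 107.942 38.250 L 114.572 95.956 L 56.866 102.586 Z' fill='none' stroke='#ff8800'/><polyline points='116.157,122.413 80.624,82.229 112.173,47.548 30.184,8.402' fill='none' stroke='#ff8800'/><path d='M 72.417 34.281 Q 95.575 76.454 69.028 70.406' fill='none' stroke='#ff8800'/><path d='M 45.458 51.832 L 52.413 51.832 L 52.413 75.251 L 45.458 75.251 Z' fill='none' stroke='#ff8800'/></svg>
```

; LightBurn 1.6.03
; GRBL device profile, absolute coords
G21
G90
G0 X50.236 Y82.886
M3 S818
G01 X107.942 Y89.516 F852
G01 X114.572 Y31.810
G01 X56.866 Y25.180
G01 X50.236 Y82.886
M5
G0 X116.157 Y5.353
M3 S818
G01 X80.624 Y45.537 F852
G01 X112.173 Y80.218
G01 X30.184 Y119.364
M5
G0 X72.417 Y93.485
M3 S818
G01 X80.889 Y75.412 F852
G01 X83.149 Y63.367
G01 X79.195 Y57.350
G01 X69.028 Y57.360
M5
G0 X45.458 Y75.934
M3 S818
G01 X52.413 Y75.934 F852
G01 X52.413 Y52.515
G01 X45.458 Y52.515
G01 X45.458 Y75.934
M5
G0 X0.000 Y0.000

1 u = 1 mm; y_m = 127.766 − y.

[1] `<path>` regular polygon, #ff8800→cut S818 F852: (50.236,82.886) → (107.942,89.516) → (114.572,31.810) → (56.866,25.180) → (50.236,82.886) (closed)

[2] `<polyline>` open polyline, #ff8800→cut S818 F852: (116.157,5.353) → (80.624,45.537) → (112.173,80.218) → (30.184,119.364)

[3] `<path>` quadratic bezier, #ff8800→cut S818 F852: (72.417,93.485) → (80.889,75.412) → (83.149,63.367) → (79.195,57.350) → (69.028,57.360)

[4] `<path>` rectangle, #ff8800→cut S818 F852: (45.458,75.934) → (52.413,75.934) → (52.413,52.515) → (45.458,52.515) → (45.458,75.934) (closed)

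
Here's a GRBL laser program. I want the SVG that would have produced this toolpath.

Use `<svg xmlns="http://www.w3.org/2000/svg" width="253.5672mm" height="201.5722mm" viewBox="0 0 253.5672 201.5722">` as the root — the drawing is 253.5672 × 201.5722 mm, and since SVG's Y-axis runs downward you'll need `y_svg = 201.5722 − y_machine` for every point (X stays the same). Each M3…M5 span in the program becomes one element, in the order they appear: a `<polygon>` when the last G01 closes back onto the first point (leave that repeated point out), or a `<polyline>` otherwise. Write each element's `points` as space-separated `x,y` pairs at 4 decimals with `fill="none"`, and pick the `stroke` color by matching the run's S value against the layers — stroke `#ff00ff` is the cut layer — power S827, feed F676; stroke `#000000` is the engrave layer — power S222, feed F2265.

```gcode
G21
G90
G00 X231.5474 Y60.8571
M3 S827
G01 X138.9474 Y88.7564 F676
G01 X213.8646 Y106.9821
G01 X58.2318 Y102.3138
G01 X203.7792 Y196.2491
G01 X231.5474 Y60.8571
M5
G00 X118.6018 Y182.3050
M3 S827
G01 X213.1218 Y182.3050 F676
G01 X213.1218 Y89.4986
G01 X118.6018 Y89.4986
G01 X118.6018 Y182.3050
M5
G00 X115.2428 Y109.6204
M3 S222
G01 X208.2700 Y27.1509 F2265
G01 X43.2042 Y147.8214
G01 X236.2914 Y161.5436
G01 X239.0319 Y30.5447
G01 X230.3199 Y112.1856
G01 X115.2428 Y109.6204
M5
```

Machine Y-up, SVG Y-down with viewBox height 201.5722, so y_svg = 201.5722 − y_machine; X carries over.

Run 1: S827 ⇒ cut layer `#ff00ff`. The run returns to its start, so emit a `<polygon>` with points (Y-flipped): 231.5474,140.7151 138.9474,112.8158 213.8646,94.5901 58.2318,99.2584 203.7792,5.3231.

Run 2: the run's S827 means `#ff00ff` (cut). The run returns to its start, so emit a `<polygon>` with points (Y-flipped): 118.6018,19.2672 213.1218,19.2672 213.1218,112.0736 118.6018,112.0736.

Run 3: S222 ⇒ engrave layer `#000000`. The run returns to its start, so emit a `<polygon>` with points (Y-flipped): 115.2428,91.9518 208.2700,174.4213 43.2042,53.7508 236.2914,40.0286 239.0319,171.0275 230.3199,89.3866.

<svg xmlns="http://www.w3.org/2000/svg" width="253.5672mm" height="201.5722mm" viewBox="0 0 253.5672 201.5722">
  <polygon points="231.5474,140.7151 138.9474,112.8158 213.8646,94.5901 58.2318,99.2584 203.7792,5.3231" fill="none" stroke="#ff00ff"/>
  <polygon points="118.6018,19.2672 213.1218,19.2672 213.1218,112.0736 118.6018,112.0736" fill="none" stroke="#ff00ff"/>
  <polygon points="115.2428,91.9518 208.2700,174.4213 43.2042,53.7508 236.2914,40.0286 239.0319,171.0275 230.3199,89.3866" fill="none" stroke="#000000"/>
</svg>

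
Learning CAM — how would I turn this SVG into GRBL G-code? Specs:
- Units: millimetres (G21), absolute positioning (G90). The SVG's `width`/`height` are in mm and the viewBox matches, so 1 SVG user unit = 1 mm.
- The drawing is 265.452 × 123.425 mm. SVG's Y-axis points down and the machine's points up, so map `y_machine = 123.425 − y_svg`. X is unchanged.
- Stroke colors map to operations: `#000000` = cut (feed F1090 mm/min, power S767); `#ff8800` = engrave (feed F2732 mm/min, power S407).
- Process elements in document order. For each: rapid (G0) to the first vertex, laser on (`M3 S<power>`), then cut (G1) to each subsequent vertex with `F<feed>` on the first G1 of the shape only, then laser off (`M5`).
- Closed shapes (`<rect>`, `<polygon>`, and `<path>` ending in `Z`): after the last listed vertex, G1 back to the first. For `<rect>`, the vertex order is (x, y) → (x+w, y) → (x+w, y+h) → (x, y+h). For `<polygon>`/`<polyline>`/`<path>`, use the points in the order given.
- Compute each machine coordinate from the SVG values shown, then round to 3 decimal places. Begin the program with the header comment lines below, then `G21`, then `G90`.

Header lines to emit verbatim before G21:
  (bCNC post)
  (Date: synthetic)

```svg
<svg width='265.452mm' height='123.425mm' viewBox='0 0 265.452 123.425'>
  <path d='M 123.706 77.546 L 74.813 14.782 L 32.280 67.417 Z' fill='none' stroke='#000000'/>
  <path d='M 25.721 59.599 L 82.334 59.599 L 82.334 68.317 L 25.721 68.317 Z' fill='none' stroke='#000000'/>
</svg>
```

(bCNC post)
(Date: synthetic)
G21
G90
G0 X123.706 Y45.879
M3 S767
G1 X74.813 Y108.643 F1090
G1 X32.280 Y56.008
G1 X123.706 Y45.879
M5
G0 X25.721 Y63.826
M3 S767
G1 X82.334 Y63.826 F1090
G1 X82.334 Y55.108
G1 X25.721 Y55.108
G1 X25.721 Y63.826
M5

1 u = 1 mm; y_m = 123.425 − y.

[1] `<path>` closed polygon, #000000→cut S767 F1090: (123.706,45.879) → (74.813,108.643) → (32.280,56.008) → (123.706,45.879) (closed)

[2] `<path>` rectangle, #000000→cut S767 F1090: (25.721,63.826) → (82.334,63.826) → (82.334,55.108) → (25.721,55.108) → (25.721,63.826) (closed)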